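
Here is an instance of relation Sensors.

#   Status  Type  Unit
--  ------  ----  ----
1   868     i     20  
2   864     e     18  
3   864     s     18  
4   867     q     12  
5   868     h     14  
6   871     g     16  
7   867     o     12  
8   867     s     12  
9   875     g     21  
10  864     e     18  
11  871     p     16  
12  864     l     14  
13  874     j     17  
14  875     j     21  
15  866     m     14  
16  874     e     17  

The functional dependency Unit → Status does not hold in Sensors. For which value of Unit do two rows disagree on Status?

Unit=20: row 1 → Status = 868 ✓
Unit=18: rows 2, 3, 10 → Status = 864, 864, 864 ✓
Unit=12: rows 4, 7, 8 → Status = 867, 867, 867 ✓
Unit=14: rows 5, 12, 15 → Status takes values {868, 864, 866} — violation
Unit=16: rows 6, 11 → Status = 871, 871 ✓
Unit=21: rows 9, 14 → Status = 875, 875 ✓
Unit=17: rows 13, 16 → Status = 874, 874 ✓
The only Unit value with inconsistent Status is Unit=14.

14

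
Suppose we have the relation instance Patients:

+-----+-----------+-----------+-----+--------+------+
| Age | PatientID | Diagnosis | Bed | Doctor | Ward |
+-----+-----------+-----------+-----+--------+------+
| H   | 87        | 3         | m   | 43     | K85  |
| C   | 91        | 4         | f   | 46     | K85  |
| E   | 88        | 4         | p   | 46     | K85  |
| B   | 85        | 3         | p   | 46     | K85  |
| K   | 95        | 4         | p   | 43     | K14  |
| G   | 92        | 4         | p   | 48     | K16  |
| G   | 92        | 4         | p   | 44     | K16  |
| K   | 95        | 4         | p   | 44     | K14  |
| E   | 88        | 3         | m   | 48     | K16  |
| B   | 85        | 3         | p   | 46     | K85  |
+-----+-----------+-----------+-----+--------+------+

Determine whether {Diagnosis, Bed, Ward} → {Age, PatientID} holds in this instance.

Yes

(Diagnosis=3, Bed=m, Ward=K85): 1 row → {Age,PatientID} = (H, 87) ✓
(Diagnosis=4, Bed=f, Ward=K85): 1 row → {Age,PatientID} = (C, 91) ✓
(Diagnosis=4, Bed=p, Ward=K85): 1 row → {Age,PatientID} = (E, 88) ✓
(Diagnosis=3, Bed=p, Ward=K85): 2 rows → {Age,PatientID} = (B, 85), (B, 85) ✓
(Diagnosis=4, Bed=p, Ward=K14): 2 rows → {Age,PatientID} = (K, 95), (K, 95) ✓
(Diagnosis=4, Bed=p, Ward=K16): 2 rows → {Age,PatientID} = (G, 92), (G, 92) ✓
(Diagnosis=3, Bed=m, Ward=K16): 1 row → {Age,PatientID} = (E, 88) ✓
Every {Diagnosis, Bed, Ward} value is associated with a single {Age, PatientID} value, so {Diagnosis, Bed, Ward} → {Age, PatientID} holds.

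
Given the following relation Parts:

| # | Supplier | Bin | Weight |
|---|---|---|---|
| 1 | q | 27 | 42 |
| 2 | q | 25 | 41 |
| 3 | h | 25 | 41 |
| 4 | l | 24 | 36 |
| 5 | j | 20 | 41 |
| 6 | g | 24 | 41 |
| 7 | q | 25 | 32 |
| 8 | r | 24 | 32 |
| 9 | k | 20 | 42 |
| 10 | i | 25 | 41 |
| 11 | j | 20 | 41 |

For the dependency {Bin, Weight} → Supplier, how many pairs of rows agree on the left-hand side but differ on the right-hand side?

3

(Bin=25, Weight=41): violating pairs (2,3), (2,10), (3,10) — 3 pairs.
(Bin=20, Weight=41): all 2 rows agree on Supplier — 0 pairs.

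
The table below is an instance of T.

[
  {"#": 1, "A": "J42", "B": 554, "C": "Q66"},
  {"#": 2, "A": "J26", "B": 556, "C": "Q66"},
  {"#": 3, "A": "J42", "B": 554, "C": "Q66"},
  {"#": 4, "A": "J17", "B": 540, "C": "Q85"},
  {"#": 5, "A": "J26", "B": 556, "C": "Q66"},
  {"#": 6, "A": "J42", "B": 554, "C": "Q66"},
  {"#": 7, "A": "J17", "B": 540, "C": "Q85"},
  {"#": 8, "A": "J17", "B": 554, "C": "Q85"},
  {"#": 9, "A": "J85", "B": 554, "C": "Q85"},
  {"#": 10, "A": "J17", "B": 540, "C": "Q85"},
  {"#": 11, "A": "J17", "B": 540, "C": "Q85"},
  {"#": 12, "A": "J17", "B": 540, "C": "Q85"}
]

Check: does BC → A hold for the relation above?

(B=554, C=Q66): rows 1, 3, 6 → A = J42, J42, J42 ✓
(B=556, C=Q66): rows 2, 5 → A = J26, J26 ✓
(B=540, C=Q85): rows 4, 7, 10, 11, 12 → A = J17, J17, J17, J17, J17 ✓
(B=554, C=Q85): rows 8, 9 → A takes values {J17, J85} — violation
Two rows agree on BC but differ on A, so BC → A does not hold.

No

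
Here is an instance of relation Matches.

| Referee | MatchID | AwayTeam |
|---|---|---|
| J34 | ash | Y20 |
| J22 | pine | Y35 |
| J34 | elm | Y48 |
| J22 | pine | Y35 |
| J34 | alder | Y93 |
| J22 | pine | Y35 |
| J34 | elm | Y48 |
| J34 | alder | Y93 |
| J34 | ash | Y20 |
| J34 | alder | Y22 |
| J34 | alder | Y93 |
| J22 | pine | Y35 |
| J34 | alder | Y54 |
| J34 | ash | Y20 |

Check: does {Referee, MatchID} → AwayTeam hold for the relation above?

(Referee=J34, MatchID=ash): 3 rows → AwayTeam = Y20, Y20, Y20 ✓
(Referee=J22, MatchID=pine): 4 rows → AwayTeam = Y35, Y35, Y35, Y35 ✓
(Referee=J34, MatchID=elm): 2 rows → AwayTeam = Y48, Y48 ✓
(Referee=J34, MatchID=alder): 5 rows → AwayTeam takes values {Y93, Y22, Y54} — violation
Two rows agree on {Referee, MatchID} but differ on AwayTeam, so {Referee, MatchID} → AwayTeam does not hold.

No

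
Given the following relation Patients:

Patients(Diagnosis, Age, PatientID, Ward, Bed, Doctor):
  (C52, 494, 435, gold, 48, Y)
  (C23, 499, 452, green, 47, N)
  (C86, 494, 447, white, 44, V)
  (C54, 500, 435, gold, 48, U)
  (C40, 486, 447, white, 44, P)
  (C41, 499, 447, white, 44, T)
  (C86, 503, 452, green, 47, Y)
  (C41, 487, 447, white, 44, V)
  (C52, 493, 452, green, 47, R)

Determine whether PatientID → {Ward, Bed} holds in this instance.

PatientID=435: 2 rows → {Ward,Bed} = (gold, 48), (gold, 48) ✓
PatientID=452: 3 rows → {Ward,Bed} = (green, 47), (green, 47), (green, 47) ✓
PatientID=447: 4 rows → {Ward,Bed} = (white, 44), (white, 44), (white, 44), (white, 44) ✓
Every PatientID value is associated with a single {Ward, Bed} value, so PatientID → {Ward, Bed} holds.

Yes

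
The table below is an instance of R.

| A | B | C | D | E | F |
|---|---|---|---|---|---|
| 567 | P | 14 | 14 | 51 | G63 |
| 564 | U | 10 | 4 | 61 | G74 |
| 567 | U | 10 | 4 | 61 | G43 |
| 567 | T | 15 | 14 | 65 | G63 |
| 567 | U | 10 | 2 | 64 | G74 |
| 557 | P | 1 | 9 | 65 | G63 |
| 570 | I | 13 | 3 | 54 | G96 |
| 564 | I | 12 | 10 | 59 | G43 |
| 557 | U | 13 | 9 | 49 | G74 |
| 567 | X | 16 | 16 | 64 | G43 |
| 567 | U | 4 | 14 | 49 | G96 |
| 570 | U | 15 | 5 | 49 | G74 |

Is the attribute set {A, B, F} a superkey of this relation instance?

Yes

All 12 rows have distinct {A, B, F} values, so {A, B, F} → (all attributes) holds and {A, B, F} is a superkey.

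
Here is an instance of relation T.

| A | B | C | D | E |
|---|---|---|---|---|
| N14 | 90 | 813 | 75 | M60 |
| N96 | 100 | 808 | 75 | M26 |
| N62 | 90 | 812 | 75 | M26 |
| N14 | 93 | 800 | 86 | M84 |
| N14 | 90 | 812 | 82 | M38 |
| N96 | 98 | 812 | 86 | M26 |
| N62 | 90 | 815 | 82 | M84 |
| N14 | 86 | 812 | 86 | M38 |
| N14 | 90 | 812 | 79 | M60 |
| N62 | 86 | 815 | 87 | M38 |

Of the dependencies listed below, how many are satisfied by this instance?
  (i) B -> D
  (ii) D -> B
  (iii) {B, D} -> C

0

(i) B -> D: B=90: 5 rows → D takes values {75, 82, 79} — violation; B=86: 2 rows → D takes values {86, 87} — violation — fails.
(ii) D -> B: D=75: 3 rows → B takes values {90, 100} — violation; D=86: 3 rows → B takes values {93, 98, 86} — violation — fails.
(iii) {B, D} -> C: (B=90, D=75): 2 rows → C takes values {813, 812} — violation; (B=90, D=82): 2 rows → C takes values {812, 815} — violation — fails.
None of the 3 dependencies hold.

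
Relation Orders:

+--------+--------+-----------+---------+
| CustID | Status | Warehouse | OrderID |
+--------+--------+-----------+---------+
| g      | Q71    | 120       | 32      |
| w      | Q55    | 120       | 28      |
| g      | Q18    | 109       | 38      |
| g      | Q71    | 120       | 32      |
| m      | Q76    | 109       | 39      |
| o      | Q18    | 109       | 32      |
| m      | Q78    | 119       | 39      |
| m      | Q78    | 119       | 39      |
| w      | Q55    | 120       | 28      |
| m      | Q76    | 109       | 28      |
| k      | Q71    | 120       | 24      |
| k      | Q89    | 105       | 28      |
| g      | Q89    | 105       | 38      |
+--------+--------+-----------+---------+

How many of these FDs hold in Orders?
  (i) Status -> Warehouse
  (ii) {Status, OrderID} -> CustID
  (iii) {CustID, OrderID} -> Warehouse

(i) Status -> Warehouse: every LHS value maps to a single RHS value — holds.
(ii) {Status, OrderID} -> CustID: every LHS value maps to a single RHS value — holds.
(iii) {CustID, OrderID} -> Warehouse: (CustID=g, OrderID=38): 2 rows → Warehouse takes values {109, 105} — violation; (CustID=m, OrderID=39): 3 rows → Warehouse takes values {109, 119} — violation — fails.
2 of the 3 dependencies hold.

2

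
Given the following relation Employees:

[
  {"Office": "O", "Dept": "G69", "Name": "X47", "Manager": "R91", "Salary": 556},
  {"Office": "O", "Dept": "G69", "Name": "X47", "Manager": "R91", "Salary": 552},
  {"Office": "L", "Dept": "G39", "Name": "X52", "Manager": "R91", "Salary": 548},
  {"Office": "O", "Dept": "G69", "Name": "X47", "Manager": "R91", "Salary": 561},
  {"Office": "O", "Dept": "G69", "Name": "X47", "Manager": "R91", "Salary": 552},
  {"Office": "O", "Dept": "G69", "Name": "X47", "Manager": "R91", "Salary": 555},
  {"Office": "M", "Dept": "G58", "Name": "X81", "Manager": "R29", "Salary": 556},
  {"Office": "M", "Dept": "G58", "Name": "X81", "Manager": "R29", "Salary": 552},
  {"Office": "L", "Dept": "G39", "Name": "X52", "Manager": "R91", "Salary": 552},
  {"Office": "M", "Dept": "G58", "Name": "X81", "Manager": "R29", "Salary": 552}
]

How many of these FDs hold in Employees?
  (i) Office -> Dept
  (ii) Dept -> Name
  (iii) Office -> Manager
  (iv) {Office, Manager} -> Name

4

(i) Office -> Dept: every LHS value maps to a single RHS value — holds.
(ii) Dept -> Name: every LHS value maps to a single RHS value — holds.
(iii) Office -> Manager: every LHS value maps to a single RHS value — holds.
(iv) {Office, Manager} -> Name: every LHS value maps to a single RHS value — holds.
4 of the 4 dependencies hold.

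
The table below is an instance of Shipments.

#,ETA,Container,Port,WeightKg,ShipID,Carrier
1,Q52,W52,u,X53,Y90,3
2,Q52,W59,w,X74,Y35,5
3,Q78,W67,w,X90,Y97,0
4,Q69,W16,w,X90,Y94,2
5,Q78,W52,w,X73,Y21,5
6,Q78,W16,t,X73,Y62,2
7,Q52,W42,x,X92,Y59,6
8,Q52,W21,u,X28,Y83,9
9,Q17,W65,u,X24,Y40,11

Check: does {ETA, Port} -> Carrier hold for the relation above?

No

(ETA=Q52, Port=u): rows 1, 8 → Carrier takes values {3, 9} — violation
(ETA=Q52, Port=w): row 2 → Carrier = 5 ✓
(ETA=Q78, Port=w): rows 3, 5 → Carrier takes values {0, 5} — violation
(ETA=Q69, Port=w): row 4 → Carrier = 2 ✓
(ETA=Q78, Port=t): row 6 → Carrier = 2 ✓
(ETA=Q52, Port=x): row 7 → Carrier = 6 ✓
(ETA=Q17, Port=u): row 9 → Carrier = 11 ✓
Two rows agree on {ETA, Port} but differ on Carrier, so {ETA, Port} -> Carrier does not hold.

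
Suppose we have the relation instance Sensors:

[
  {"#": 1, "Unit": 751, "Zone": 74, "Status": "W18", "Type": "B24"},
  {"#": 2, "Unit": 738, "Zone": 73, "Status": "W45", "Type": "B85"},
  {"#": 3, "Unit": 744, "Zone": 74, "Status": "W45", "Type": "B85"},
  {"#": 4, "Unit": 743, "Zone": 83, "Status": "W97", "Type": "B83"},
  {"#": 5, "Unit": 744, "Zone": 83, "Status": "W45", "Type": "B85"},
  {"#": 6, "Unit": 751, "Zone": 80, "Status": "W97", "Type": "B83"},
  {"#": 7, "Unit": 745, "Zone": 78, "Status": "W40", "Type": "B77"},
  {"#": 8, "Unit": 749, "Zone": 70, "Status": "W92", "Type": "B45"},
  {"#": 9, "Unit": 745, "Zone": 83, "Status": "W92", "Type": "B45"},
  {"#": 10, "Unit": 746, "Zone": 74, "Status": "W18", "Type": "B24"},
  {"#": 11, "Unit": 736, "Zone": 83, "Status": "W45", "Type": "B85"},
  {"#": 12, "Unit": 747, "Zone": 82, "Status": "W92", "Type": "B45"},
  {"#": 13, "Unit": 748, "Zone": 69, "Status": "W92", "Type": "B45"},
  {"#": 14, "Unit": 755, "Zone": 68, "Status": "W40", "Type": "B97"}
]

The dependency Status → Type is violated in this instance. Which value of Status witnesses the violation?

Status=W18: rows 1, 10 → Type = B24, B24 ✓
Status=W45: rows 2, 3, 5, 11 → Type = B85, B85, B85, B85 ✓
Status=W97: rows 4, 6 → Type = B83, B83 ✓
Status=W40: rows 7, 14 → Type takes values {B77, B97} — violation
Status=W92: rows 8, 9, 12, 13 → Type = B45, B45, B45, B45 ✓
The only Status value with inconsistent Type is Status=W40.

W40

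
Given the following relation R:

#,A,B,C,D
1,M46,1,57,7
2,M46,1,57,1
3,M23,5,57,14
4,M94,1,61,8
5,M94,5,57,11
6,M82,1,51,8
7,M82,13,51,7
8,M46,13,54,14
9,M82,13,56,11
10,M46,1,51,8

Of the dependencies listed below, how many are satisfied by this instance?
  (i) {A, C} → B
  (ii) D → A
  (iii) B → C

(i) {A, C} → B: (A=M82, C=51): rows 6, 7 → B takes values {1, 13} — violation — fails.
(ii) D → A: D=7: rows 1, 7 → A takes values {M46, M82} — violation; D=14: rows 3, 8 → A takes values {M23, M46} — violation; D=8: rows 4, 6, 10 → A takes values {M94, M82, M46} — violation; D=11: rows 5, 9 → A takes values {M94, M82} — violation — fails.
(iii) B → C: B=1: rows 1, 2, 4, 6, 10 → C takes values {57, 61, 51} — violation; B=13: rows 7, 8, 9 → C takes values {51, 54, 56} — violation — fails.
None of the 3 dependencies hold.

0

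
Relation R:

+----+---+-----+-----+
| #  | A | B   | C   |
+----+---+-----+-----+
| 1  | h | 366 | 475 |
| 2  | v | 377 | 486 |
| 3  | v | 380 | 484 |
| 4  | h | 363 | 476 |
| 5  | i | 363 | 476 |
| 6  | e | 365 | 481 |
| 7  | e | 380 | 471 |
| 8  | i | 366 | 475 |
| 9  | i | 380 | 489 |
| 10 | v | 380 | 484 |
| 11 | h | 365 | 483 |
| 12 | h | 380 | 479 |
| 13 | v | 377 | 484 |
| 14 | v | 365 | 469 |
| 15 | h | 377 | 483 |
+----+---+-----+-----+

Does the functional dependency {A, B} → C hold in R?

(A=h, B=366): row 1 → C = 475 ✓
(A=v, B=377): rows 2, 13 → C takes values {486, 484} — violation
(A=v, B=380): rows 3, 10 → C = 484, 484 ✓
(A=h, B=363): row 4 → C = 476 ✓
(A=i, B=363): row 5 → C = 476 ✓
(A=e, B=365): row 6 → C = 481 ✓
(A=e, B=380): row 7 → C = 471 ✓
(A=i, B=366): row 8 → C = 475 ✓
(A=i, B=380): row 9 → C = 489 ✓
(A=h, B=365): row 11 → C = 483 ✓
(A=h, B=380): row 12 → C = 479 ✓
(A=v, B=365): row 14 → C = 469 ✓
(A=h, B=377): row 15 → C = 483 ✓
Two rows agree on {A, B} but differ on C, so {A, B} → C does not hold.

No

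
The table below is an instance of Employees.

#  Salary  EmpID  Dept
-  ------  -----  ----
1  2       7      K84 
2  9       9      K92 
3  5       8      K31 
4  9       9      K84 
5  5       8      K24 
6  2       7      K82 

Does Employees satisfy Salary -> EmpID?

Yes

Salary=2: rows 1, 6 → EmpID = 7, 7 ✓
Salary=9: rows 2, 4 → EmpID = 9, 9 ✓
Salary=5: rows 3, 5 → EmpID = 8, 8 ✓
Every Salary value is associated with a single EmpID value, so Salary -> EmpID holds.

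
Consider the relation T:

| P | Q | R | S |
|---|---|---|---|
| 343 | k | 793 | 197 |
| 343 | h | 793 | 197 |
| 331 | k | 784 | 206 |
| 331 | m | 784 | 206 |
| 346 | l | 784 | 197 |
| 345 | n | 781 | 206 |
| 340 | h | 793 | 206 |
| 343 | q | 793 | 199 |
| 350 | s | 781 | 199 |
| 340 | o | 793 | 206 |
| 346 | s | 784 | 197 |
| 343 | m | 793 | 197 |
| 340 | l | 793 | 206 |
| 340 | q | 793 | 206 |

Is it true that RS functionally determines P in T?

Yes

(R=793, S=197): 3 rows → P = 343, 343, 343 ✓
(R=784, S=206): 2 rows → P = 331, 331 ✓
(R=784, S=197): 2 rows → P = 346, 346 ✓
(R=781, S=206): 1 row → P = 345 ✓
(R=793, S=206): 4 rows → P = 340, 340, 340, 340 ✓
(R=793, S=199): 1 row → P = 343 ✓
(R=781, S=199): 1 row → P = 350 ✓
Every RS value is associated with a single P value, so RS → P holds.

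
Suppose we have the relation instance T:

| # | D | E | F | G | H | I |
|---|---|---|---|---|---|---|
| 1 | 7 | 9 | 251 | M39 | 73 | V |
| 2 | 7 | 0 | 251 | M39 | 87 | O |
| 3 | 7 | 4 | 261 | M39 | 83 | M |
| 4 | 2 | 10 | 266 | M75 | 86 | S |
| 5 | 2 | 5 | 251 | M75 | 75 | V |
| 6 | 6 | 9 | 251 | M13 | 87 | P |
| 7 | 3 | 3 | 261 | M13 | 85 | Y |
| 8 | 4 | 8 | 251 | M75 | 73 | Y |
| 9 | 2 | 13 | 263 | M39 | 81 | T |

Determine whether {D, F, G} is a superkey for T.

No

Rows 1 and 2 have the same {D, F, G} value (D=7, F=251, G=M39) but are distinct tuples, so {D, F, G} does not determine every attribute — not a superkey.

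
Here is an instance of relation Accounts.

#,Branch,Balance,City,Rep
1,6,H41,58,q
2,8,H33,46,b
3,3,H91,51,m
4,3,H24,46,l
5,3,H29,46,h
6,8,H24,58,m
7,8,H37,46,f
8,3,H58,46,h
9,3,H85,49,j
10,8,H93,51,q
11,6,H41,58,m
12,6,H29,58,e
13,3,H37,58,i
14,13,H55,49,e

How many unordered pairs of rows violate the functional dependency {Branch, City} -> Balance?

6

(Branch=6, City=58): violating pairs (1,12), (11,12) — 2 pairs.
(Branch=8, City=46): violating pairs (2,7) — 1 pair.
(Branch=3, City=46): violating pairs (4,5), (4,8), (5,8) — 3 pairs.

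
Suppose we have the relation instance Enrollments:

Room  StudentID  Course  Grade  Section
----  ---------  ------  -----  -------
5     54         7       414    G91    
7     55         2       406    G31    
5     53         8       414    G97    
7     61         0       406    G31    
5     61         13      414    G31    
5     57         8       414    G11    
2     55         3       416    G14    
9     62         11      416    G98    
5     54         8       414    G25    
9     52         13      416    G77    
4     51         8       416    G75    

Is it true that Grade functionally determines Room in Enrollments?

Grade=414: 5 rows → Room = 5, 5, 5, 5, 5 ✓
Grade=406: 2 rows → Room = 7, 7 ✓
Grade=416: 4 rows → Room takes values {2, 9, 4} — violation
Two rows agree on Grade but differ on Room, so Grade → Room does not hold.

No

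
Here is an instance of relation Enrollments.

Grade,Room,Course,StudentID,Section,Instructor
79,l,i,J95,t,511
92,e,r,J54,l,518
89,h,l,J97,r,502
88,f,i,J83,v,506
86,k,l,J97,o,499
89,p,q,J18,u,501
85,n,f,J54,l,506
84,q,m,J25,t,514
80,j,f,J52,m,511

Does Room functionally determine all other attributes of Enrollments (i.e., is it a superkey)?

All 9 rows have distinct Room values, so Room → (all attributes) holds and Room is a superkey.

Yes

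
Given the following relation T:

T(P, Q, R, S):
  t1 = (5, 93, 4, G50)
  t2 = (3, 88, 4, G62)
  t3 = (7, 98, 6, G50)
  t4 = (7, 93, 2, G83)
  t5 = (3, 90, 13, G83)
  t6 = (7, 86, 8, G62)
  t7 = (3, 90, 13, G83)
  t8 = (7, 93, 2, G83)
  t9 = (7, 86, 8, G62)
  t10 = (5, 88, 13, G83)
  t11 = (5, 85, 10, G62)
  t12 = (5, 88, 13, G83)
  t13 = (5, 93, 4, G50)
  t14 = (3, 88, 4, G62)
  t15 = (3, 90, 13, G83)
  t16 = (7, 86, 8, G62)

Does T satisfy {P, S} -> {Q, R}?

(P=5, S=G50): rows 1, 13 → {Q,R} = (93, 4), (93, 4) ✓
(P=3, S=G62): rows 2, 14 → {Q,R} = (88, 4), (88, 4) ✓
(P=7, S=G50): row 3 → {Q,R} = (98, 6) ✓
(P=7, S=G83): rows 4, 8 → {Q,R} = (93, 2), (93, 2) ✓
(P=3, S=G83): rows 5, 7, 15 → {Q,R} = (90, 13), (90, 13), (90, 13) ✓
(P=7, S=G62): rows 6, 9, 16 → {Q,R} = (86, 8), (86, 8), (86, 8) ✓
(P=5, S=G83): rows 10, 12 → {Q,R} = (88, 13), (88, 13) ✓
(P=5, S=G62): row 11 → {Q,R} = (85, 10) ✓
Every {P, S} value is associated with a single {Q, R} value, so {P, S} -> {Q, R} holds.

Yes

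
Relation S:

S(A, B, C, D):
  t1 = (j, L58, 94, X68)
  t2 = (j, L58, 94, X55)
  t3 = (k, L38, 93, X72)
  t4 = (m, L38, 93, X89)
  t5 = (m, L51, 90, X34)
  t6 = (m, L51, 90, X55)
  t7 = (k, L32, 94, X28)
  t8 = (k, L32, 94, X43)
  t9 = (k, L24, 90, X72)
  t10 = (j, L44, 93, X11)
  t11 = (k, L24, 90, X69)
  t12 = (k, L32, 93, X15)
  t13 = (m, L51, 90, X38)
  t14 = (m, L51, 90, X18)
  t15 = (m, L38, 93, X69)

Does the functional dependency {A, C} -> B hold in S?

No

(A=j, C=94): rows 1, 2 → B = L58, L58 ✓
(A=k, C=93): rows 3, 12 → B takes values {L38, L32} — violation
(A=m, C=93): rows 4, 15 → B = L38, L38 ✓
(A=m, C=90): rows 5, 6, 13, 14 → B = L51, L51, L51, L51 ✓
(A=k, C=94): rows 7, 8 → B = L32, L32 ✓
(A=k, C=90): rows 9, 11 → B = L24, L24 ✓
(A=j, C=93): row 10 → B = L44 ✓
Two rows agree on {A, C} but differ on B, so {A, C} -> B does not hold.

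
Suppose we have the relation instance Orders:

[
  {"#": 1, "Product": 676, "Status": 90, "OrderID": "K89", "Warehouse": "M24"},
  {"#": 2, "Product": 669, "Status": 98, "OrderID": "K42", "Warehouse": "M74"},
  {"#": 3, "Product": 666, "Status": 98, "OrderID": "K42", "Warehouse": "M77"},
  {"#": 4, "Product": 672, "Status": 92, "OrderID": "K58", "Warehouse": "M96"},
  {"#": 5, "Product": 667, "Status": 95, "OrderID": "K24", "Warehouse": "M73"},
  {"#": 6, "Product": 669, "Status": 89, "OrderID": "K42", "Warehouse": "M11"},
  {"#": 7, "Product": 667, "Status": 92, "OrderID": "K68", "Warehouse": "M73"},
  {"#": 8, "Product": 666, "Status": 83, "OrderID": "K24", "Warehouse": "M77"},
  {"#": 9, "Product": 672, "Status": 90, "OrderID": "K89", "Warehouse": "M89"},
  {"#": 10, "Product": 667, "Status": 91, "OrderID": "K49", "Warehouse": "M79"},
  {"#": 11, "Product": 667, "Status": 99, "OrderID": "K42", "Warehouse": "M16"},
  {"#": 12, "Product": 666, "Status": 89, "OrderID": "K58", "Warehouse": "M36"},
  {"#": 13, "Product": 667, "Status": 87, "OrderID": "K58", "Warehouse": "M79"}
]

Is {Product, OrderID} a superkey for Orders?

Rows 2 and 6 have the same {Product, OrderID} value (Product=669, OrderID=K42) but are distinct tuples, so {Product, OrderID} does not determine every attribute — not a superkey.

No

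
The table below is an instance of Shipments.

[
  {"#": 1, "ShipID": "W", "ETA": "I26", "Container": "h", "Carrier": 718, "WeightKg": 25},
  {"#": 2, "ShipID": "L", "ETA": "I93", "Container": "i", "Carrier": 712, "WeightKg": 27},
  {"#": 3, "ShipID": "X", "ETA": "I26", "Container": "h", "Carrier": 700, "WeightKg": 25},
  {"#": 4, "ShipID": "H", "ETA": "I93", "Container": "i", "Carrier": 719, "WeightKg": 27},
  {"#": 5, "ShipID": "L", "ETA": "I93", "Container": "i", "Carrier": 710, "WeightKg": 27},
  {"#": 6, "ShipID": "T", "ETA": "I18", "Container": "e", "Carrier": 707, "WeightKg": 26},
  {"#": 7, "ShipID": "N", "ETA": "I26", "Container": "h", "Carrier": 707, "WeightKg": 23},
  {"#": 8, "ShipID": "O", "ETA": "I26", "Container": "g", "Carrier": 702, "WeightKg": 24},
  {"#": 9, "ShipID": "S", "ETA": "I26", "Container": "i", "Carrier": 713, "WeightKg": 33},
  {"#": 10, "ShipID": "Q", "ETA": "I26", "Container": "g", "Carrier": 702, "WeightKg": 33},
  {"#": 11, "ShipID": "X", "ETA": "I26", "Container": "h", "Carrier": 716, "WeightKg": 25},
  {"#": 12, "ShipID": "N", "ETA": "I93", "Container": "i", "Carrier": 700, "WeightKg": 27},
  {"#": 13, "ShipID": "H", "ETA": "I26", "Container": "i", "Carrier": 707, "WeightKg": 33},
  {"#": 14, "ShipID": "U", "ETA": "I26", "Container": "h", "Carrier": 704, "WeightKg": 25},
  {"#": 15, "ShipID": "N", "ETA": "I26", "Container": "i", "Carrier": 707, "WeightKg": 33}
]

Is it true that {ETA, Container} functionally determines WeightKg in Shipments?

(ETA=I26, Container=h): rows 1, 3, 7, 11, 14 → WeightKg takes values {25, 23} — violation
(ETA=I93, Container=i): rows 2, 4, 5, 12 → WeightKg = 27, 27, 27, 27 ✓
(ETA=I18, Container=e): row 6 → WeightKg = 26 ✓
(ETA=I26, Container=g): rows 8, 10 → WeightKg takes values {24, 33} — violation
(ETA=I26, Container=i): rows 9, 13, 15 → WeightKg = 33, 33, 33 ✓
Two rows agree on {ETA, Container} but differ on WeightKg, so {ETA, Container} -> WeightKg does not hold.

No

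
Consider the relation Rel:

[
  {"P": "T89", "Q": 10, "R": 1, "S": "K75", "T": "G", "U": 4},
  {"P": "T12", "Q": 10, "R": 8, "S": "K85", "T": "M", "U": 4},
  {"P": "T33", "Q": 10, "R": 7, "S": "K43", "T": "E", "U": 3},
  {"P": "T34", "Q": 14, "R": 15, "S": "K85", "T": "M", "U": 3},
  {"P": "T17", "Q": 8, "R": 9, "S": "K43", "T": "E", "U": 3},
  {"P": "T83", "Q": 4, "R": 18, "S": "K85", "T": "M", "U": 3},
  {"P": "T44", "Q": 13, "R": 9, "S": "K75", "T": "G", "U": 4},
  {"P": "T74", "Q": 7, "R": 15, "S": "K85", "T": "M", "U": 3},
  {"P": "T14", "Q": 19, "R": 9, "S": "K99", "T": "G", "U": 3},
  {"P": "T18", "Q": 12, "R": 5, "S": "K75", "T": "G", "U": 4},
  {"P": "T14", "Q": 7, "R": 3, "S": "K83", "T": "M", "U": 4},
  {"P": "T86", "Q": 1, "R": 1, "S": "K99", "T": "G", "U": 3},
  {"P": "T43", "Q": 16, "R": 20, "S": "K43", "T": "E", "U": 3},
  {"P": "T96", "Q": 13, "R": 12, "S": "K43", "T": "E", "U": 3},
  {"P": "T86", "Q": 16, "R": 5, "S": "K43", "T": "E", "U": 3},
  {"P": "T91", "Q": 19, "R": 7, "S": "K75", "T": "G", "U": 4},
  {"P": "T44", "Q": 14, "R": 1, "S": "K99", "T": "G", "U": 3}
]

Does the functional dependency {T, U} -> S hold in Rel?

No

(T=G, U=4): 4 rows → S = K75, K75, K75, K75 ✓
(T=M, U=4): 2 rows → S takes values {K85, K83} — violation
(T=E, U=3): 5 rows → S = K43, K43, K43, K43, K43 ✓
(T=M, U=3): 3 rows → S = K85, K85, K85 ✓
(T=G, U=3): 3 rows → S = K99, K99, K99 ✓
Two rows agree on {T, U} but differ on S, so {T, U} -> S does not hold.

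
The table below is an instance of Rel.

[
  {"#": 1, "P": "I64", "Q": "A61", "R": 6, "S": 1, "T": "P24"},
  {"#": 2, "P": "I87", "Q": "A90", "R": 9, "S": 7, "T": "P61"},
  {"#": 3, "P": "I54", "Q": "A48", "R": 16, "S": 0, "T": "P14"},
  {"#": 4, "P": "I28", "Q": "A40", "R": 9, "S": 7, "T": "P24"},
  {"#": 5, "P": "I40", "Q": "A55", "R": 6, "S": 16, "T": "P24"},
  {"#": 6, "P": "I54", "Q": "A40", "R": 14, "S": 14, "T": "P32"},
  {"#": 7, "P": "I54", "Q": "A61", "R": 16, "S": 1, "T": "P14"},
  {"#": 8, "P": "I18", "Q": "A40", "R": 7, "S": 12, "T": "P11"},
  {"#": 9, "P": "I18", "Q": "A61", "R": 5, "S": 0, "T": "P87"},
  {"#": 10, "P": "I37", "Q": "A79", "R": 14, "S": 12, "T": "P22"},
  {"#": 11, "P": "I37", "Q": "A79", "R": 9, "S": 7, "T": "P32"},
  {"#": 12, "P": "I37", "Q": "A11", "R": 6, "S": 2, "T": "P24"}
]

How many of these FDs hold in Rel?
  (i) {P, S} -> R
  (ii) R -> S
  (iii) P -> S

1

(i) {P, S} -> R: every LHS value maps to a single RHS value — holds.
(ii) R -> S: R=6: rows 1, 5, 12 → S takes values {1, 16, 2} — violation; R=16: rows 3, 7 → S takes values {0, 1} — violation; R=14: rows 6, 10 → S takes values {14, 12} — violation — fails.
(iii) P -> S: P=I54: rows 3, 6, 7 → S takes values {0, 14, 1} — violation; P=I18: rows 8, 9 → S takes values {12, 0} — violation; P=I37: rows 10, 11, 12 → S takes values {12, 7, 2} — violation — fails.
1 of the 3 dependencies holds.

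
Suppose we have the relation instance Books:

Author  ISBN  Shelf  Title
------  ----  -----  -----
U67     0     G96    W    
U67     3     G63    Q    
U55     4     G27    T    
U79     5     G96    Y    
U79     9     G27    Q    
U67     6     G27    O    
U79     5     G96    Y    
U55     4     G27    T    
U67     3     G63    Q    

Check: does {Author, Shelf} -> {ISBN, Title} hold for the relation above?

(Author=U67, Shelf=G96): 1 row → {ISBN,Title} = (0, W) ✓
(Author=U67, Shelf=G63): 2 rows → {ISBN,Title} = (3, Q), (3, Q) ✓
(Author=U55, Shelf=G27): 2 rows → {ISBN,Title} = (4, T), (4, T) ✓
(Author=U79, Shelf=G96): 2 rows → {ISBN,Title} = (5, Y), (5, Y) ✓
(Author=U79, Shelf=G27): 1 row → {ISBN,Title} = (9, Q) ✓
(Author=U67, Shelf=G27): 1 row → {ISBN,Title} = (6, O) ✓
Every {Author, Shelf} value is associated with a single {ISBN, Title} value, so {Author, Shelf} -> {ISBN, Title} holds.

Yes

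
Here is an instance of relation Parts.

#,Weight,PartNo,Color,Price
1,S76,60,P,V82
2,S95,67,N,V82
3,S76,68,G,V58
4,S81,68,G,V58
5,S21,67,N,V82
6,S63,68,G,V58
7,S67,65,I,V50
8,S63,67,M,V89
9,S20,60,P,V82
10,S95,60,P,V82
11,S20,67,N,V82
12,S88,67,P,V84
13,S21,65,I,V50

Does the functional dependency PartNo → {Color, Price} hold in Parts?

PartNo=60: rows 1, 9, 10 → {Color,Price} = (P, V82), (P, V82), (P, V82) ✓
PartNo=67: rows 2, 5, 8, 11, 12 → {Color,Price} takes values {(N, V82), (M, V89), (P, V84)} — violation
PartNo=68: rows 3, 4, 6 → {Color,Price} = (G, V58), (G, V58), (G, V58) ✓
PartNo=65: rows 7, 13 → {Color,Price} = (I, V50), (I, V50) ✓
Two rows agree on PartNo but differ on {Color, Price}, so PartNo → {Color, Price} does not hold.

No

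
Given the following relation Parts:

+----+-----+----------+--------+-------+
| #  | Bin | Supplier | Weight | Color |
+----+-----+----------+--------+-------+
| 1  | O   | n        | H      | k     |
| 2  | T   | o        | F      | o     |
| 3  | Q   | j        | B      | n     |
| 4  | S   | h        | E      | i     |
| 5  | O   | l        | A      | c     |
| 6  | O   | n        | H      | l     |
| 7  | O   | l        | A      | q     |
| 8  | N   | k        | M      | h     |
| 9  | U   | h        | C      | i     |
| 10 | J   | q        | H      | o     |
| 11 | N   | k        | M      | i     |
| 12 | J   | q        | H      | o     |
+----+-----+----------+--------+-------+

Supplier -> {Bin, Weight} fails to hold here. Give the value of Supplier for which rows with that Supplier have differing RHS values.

h

Supplier=n: rows 1, 6 → {Bin,Weight} = (O, H), (O, H) ✓
Supplier=o: row 2 → {Bin,Weight} = (T, F) ✓
Supplier=j: row 3 → {Bin,Weight} = (Q, B) ✓
Supplier=h: rows 4, 9 → {Bin,Weight} takes values {(S, E), (U, C)} — violation
Supplier=l: rows 5, 7 → {Bin,Weight} = (O, A), (O, A) ✓
Supplier=k: rows 8, 11 → {Bin,Weight} = (N, M), (N, M) ✓
Supplier=q: rows 10, 12 → {Bin,Weight} = (J, H), (J, H) ✓
The only Supplier value with inconsistent RHS is Supplier=h.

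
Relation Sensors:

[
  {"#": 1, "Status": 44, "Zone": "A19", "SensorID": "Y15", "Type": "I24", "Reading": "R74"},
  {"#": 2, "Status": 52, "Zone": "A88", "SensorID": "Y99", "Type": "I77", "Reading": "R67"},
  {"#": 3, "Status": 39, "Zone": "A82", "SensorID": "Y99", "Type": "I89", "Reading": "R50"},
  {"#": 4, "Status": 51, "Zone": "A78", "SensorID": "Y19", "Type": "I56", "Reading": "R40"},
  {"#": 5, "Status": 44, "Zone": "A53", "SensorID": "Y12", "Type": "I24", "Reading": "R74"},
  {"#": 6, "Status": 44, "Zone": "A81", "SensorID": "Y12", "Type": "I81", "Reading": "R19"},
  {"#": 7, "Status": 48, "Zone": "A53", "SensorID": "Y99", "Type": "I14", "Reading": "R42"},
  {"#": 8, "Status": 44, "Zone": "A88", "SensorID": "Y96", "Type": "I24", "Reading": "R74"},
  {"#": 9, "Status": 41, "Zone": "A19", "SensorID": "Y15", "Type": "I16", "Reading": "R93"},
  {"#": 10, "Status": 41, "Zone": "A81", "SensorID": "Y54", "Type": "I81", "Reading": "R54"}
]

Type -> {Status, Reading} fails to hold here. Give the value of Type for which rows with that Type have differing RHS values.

I81

Type=I24: rows 1, 5, 8 → {Status,Reading} = (44, R74), (44, R74), (44, R74) ✓
Type=I77: row 2 → {Status,Reading} = (52, R67) ✓
Type=I89: row 3 → {Status,Reading} = (39, R50) ✓
Type=I56: row 4 → {Status,Reading} = (51, R40) ✓
Type=I81: rows 6, 10 → {Status,Reading} takes values {(44, R19), (41, R54)} — violation
Type=I14: row 7 → {Status,Reading} = (48, R42) ✓
Type=I16: row 9 → {Status,Reading} = (41, R93) ✓
The only Type value with inconsistent RHS is Type=I81.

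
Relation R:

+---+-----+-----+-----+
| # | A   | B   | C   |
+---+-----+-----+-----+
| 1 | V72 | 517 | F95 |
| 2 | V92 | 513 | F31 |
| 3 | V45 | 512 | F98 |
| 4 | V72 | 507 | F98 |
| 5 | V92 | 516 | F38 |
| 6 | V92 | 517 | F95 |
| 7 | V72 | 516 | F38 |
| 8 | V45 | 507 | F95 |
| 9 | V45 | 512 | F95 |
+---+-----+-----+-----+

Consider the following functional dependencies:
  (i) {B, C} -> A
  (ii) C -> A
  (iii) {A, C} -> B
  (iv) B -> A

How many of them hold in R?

(i) {B, C} -> A: (B=517, C=F95): rows 1, 6 → A takes values {V72, V92} — violation; (B=516, C=F38): rows 5, 7 → A takes values {V92, V72} — violation — fails.
(ii) C -> A: C=F95: rows 1, 6, 8, 9 → A takes values {V72, V92, V45} — violation; C=F98: rows 3, 4 → A takes values {V45, V72} — violation; C=F38: rows 5, 7 → A takes values {V92, V72} — violation — fails.
(iii) {A, C} -> B: (A=V45, C=F95): rows 8, 9 → B takes values {507, 512} — violation — fails.
(iv) B -> A: B=517: rows 1, 6 → A takes values {V72, V92} — violation; B=507: rows 4, 8 → A takes values {V72, V45} — violation; B=516: rows 5, 7 → A takes values {V92, V72} — violation — fails.
None of the 4 dependencies hold.

0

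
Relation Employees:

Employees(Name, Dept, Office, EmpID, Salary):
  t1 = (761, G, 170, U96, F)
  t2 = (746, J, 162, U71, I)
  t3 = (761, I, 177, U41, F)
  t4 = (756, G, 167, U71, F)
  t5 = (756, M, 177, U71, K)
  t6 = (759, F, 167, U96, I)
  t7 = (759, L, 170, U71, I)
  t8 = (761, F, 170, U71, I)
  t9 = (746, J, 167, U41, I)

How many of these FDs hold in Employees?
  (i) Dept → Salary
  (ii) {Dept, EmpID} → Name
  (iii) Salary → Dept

(i) Dept → Salary: every LHS value maps to a single RHS value — holds.
(ii) {Dept, EmpID} → Name: every LHS value maps to a single RHS value — holds.
(iii) Salary → Dept: Salary=F: rows 1, 3, 4 → Dept takes values {G, I} — violation; Salary=I: rows 2, 6, 7, 8, 9 → Dept takes values {J, F, L} — violation — fails.
2 of the 3 dependencies hold.

2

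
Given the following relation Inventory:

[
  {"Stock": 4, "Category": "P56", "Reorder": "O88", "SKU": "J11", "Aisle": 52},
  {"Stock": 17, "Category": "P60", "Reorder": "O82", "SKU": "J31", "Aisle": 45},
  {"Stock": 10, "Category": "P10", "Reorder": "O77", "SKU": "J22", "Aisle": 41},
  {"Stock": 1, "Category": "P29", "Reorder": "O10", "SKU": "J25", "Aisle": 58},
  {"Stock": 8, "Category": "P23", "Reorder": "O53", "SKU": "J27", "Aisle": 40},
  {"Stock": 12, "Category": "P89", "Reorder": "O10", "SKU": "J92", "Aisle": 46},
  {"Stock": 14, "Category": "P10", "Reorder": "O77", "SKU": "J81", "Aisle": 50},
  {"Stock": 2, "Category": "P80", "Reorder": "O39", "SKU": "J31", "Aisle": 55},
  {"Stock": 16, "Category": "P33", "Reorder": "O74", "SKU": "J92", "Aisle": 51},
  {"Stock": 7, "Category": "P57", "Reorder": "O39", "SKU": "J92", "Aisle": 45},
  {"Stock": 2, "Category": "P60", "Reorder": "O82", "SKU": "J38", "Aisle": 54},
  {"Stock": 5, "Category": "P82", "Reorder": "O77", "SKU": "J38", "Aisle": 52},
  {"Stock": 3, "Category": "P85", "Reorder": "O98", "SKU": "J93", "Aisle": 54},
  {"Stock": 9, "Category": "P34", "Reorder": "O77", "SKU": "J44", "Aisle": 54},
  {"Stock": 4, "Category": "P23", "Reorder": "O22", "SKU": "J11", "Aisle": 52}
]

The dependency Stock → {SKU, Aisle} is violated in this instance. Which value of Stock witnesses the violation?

2

Stock=4: 2 rows → {SKU,Aisle} = (J11, 52), (J11, 52) ✓
Stock=17: 1 row → {SKU,Aisle} = (J31, 45) ✓
Stock=10: 1 row → {SKU,Aisle} = (J22, 41) ✓
Stock=1: 1 row → {SKU,Aisle} = (J25, 58) ✓
Stock=8: 1 row → {SKU,Aisle} = (J27, 40) ✓
Stock=12: 1 row → {SKU,Aisle} = (J92, 46) ✓
Stock=14: 1 row → {SKU,Aisle} = (J81, 50) ✓
Stock=2: 2 rows → {SKU,Aisle} takes values {(J31, 55), (J38, 54)} — violation
Stock=16: 1 row → {SKU,Aisle} = (J92, 51) ✓
Stock=7: 1 row → {SKU,Aisle} = (J92, 45) ✓
Stock=5: 1 row → {SKU,Aisle} = (J38, 52) ✓
Stock=3: 1 row → {SKU,Aisle} = (J93, 54) ✓
Stock=9: 1 row → {SKU,Aisle} = (J44, 54) ✓
The only Stock value with inconsistent RHS is Stock=2.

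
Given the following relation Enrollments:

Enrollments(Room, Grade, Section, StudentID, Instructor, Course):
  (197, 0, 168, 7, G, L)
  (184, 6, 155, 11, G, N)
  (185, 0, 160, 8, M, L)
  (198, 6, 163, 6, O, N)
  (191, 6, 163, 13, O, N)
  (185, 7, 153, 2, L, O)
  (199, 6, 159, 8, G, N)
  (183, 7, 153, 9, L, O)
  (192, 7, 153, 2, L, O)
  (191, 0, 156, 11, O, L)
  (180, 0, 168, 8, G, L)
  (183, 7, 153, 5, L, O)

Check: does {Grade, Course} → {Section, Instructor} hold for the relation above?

No

(Grade=0, Course=L): 4 rows → {Section,Instructor} takes values {(168, G), (160, M), (156, O)} — violation
(Grade=6, Course=N): 4 rows → {Section,Instructor} takes values {(155, G), (163, O), (159, G)} — violation
(Grade=7, Course=O): 4 rows → {Section,Instructor} = (153, L), (153, L), (153, L), (153, L) ✓
Two rows agree on {Grade, Course} but differ on {Section, Instructor}, so {Grade, Course} → {Section, Instructor} does not hold.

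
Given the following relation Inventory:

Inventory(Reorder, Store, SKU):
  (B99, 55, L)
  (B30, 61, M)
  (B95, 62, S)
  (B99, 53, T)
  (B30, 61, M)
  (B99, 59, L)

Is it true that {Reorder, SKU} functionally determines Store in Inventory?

(Reorder=B99, SKU=L): 2 rows → Store takes values {55, 59} — violation
(Reorder=B30, SKU=M): 2 rows → Store = 61, 61 ✓
(Reorder=B95, SKU=S): 1 row → Store = 62 ✓
(Reorder=B99, SKU=T): 1 row → Store = 53 ✓
Two rows agree on {Reorder, SKU} but differ on Store, so {Reorder, SKU} → Store does not hold.

No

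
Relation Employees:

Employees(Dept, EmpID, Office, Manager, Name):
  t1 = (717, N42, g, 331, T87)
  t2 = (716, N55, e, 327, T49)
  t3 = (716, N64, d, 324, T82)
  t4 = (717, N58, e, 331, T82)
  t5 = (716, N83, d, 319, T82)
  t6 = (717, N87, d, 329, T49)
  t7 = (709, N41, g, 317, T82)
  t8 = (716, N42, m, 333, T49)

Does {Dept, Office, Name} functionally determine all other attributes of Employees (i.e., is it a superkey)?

No

Rows 3 and 5 have the same {Dept, Office, Name} value (Dept=716, Office=d, Name=T82) but are distinct tuples, so {Dept, Office, Name} does not determine every attribute — not a superkey.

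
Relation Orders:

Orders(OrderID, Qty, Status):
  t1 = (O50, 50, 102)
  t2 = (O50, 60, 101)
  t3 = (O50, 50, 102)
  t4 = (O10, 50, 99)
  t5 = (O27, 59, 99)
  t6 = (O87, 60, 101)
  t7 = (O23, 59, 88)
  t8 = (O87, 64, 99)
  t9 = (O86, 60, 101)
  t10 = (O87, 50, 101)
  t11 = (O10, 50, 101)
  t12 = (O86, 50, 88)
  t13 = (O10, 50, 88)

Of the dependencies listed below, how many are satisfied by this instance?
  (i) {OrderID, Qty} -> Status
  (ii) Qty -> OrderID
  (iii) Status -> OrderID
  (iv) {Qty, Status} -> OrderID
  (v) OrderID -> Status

(i) {OrderID, Qty} -> Status: (OrderID=O10, Qty=50): rows 4, 11, 13 → Status takes values {99, 101, 88} — violation — fails.
(ii) Qty -> OrderID: Qty=50: rows 1, 3, 4, 10, 11, 12, 13 → OrderID takes values {O50, O10, O87, O86} — violation; Qty=60: rows 2, 6, 9 → OrderID takes values {O50, O87, O86} — violation; Qty=59: rows 5, 7 → OrderID takes values {O27, O23} — violation — fails.
(iii) Status -> OrderID: Status=101: rows 2, 6, 9, 10, 11 → OrderID takes values {O50, O87, O86, O10} — violation; Status=99: rows 4, 5, 8 → OrderID takes values {O10, O27, O87} — violation; Status=88: rows 7, 12, 13 → OrderID takes values {O23, O86, O10} — violation — fails.
(iv) {Qty, Status} -> OrderID: (Qty=60, Status=101): rows 2, 6, 9 → OrderID takes values {O50, O87, O86} — violation; (Qty=50, Status=101): rows 10, 11 → OrderID takes values {O87, O10} — violation; (Qty=50, Status=88): rows 12, 13 → OrderID takes values {O86, O10} — violation — fails.
(v) OrderID -> Status: OrderID=O50: rows 1, 2, 3 → Status takes values {102, 101} — violation; OrderID=O10: rows 4, 11, 13 → Status takes values {99, 101, 88} — violation; OrderID=O87: rows 6, 8, 10 → Status takes values {101, 99} — violation; OrderID=O86: rows 9, 12 → Status takes values {101, 88} — violation — fails.
None of the 5 dependencies hold.

0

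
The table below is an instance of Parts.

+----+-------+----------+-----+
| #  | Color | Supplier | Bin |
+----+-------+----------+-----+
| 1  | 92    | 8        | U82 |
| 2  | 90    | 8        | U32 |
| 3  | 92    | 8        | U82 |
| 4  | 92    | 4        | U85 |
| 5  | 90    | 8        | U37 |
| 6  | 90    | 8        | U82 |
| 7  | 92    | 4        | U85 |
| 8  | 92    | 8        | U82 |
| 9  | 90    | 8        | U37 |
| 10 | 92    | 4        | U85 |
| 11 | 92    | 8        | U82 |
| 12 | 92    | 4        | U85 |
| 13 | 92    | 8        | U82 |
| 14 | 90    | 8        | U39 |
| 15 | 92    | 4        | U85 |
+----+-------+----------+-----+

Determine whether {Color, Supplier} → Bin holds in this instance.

(Color=92, Supplier=8): rows 1, 3, 8, 11, 13 → Bin = U82, U82, U82, U82, U82 ✓
(Color=90, Supplier=8): rows 2, 5, 6, 9, 14 → Bin takes values {U32, U37, U82, U39} — violation
(Color=92, Supplier=4): rows 4, 7, 10, 12, 15 → Bin = U85, U85, U85, U85, U85 ✓
Two rows agree on {Color, Supplier} but differ on Bin, so {Color, Supplier} → Bin does not hold.

No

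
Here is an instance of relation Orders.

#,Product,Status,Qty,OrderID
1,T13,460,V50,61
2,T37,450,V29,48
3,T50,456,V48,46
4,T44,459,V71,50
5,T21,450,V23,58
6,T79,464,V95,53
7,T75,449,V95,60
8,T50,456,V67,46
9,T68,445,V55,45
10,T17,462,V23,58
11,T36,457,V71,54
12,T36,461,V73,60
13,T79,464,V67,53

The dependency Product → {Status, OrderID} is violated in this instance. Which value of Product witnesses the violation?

Product=T13: row 1 → {Status,OrderID} = (460, 61) ✓
Product=T37: row 2 → {Status,OrderID} = (450, 48) ✓
Product=T50: rows 3, 8 → {Status,OrderID} = (456, 46), (456, 46) ✓
Product=T44: row 4 → {Status,OrderID} = (459, 50) ✓
Product=T21: row 5 → {Status,OrderID} = (450, 58) ✓
Product=T79: rows 6, 13 → {Status,OrderID} = (464, 53), (464, 53) ✓
Product=T75: row 7 → {Status,OrderID} = (449, 60) ✓
Product=T68: row 9 → {Status,OrderID} = (445, 45) ✓
Product=T17: row 10 → {Status,OrderID} = (462, 58) ✓
Product=T36: rows 11, 12 → {Status,OrderID} takes values {(457, 54), (461, 60)} — violation
The only Product value with inconsistent RHS is Product=T36.

T36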